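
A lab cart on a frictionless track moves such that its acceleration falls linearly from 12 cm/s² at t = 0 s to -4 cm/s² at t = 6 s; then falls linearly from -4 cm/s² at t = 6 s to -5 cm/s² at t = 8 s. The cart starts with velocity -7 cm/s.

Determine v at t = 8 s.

8 cm/s

Δv equals the area under the a-t graph; then v = v₀ + Δv.
0–6 s: ½(12 + -4)(6) = 24 cm/s
6–8 s: ½(-4 + -5)(2) = -9 cm/s
Δv = 15 cm/s, so v(8) = -7 + (15) = 8 cm/s.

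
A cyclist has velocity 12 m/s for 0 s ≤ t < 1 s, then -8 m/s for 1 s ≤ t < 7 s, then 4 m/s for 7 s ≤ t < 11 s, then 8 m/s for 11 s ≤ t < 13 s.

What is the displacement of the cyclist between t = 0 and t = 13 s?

-4 m

Net displacement equals the area under the velocity-time graph (areas below the axis count negative).
0–1 s: 12 × 1 = 12 m
1–7 s: -8 × 6 = -48 m
7–11 s: 4 × 4 = 16 m
11–13 s: 8 × 2 = 16 m
Net displacement = -4 m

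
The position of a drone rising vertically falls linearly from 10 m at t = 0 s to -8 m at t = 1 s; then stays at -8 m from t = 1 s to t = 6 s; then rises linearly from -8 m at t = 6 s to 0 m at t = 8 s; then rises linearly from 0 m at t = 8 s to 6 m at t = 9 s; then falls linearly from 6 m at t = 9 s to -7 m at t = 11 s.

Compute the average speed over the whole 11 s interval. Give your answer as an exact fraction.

Average speed = (total path length)/(elapsed time); on a piecewise-linear x-t graph the path length is Σ|Δx|.
0–1 s: |Δx| = |-8 − 10| = 18 m
1–6 s: |Δx| = |-8 − -8| = 0 m
6–8 s: |Δx| = |0 − -8| = 8 m
8–9 s: |Δx| = |6 − 0| = 6 m
9–11 s: |Δx| = |-7 − 6| = 13 m
Total path = 45 m; average speed = 45/11 = 45/11 m/s.

45/11 m/s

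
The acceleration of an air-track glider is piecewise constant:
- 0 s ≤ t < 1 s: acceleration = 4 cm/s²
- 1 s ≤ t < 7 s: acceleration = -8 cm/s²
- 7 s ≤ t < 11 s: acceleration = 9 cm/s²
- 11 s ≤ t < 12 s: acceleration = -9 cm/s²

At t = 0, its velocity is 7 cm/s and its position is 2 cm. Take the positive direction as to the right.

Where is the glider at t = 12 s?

-148.5 cm

On each constant-a segment, Δv = aΔt and Δx = v₀Δt + ½aΔt²; chain segment to segment.
0–1 s: v starts 7 cm/s; Δx = 7·1 + ½·4·1² = 9 cm; v ends 11 cm/s.
1–7 s: v starts 11 cm/s; Δx = 11·6 + ½·-8·6² = -78 cm; v ends -37 cm/s.
7–11 s: v starts -37 cm/s; Δx = -37·4 + ½·9·4² = -76 cm; v ends -1 cm/s.
11–12 s: v starts -1 cm/s; Δx = -1·1 + ½·-9·1² = -5.5 cm; v ends -10 cm/s.
x(12) = 2 + Σ Δx = -148.5 cm.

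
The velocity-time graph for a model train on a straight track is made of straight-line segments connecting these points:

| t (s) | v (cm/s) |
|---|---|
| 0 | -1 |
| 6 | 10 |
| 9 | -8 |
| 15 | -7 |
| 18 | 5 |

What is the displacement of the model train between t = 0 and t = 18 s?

-18 cm

Net displacement equals the area under the velocity-time graph (areas below the axis count negative).
0–6 s: ½(-1 + 10)(6) = 27 cm
6–9 s: ½(10 + -8)(3) = 3 cm
9–15 s: ½(-8 + -7)(6) = -45 cm
15–18 s: ½(-7 + 5)(3) = -3 cm
Net displacement = -18 cm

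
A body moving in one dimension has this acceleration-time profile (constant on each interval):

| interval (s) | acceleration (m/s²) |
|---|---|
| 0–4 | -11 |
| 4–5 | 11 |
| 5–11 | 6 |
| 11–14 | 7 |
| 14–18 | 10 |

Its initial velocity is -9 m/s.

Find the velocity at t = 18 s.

Δv equals the area under the a-t graph; then v = v₀ + Δv.
0–4 s: -11 × 4 = -44 m/s
4–5 s: 11 × 1 = 11 m/s
5–11 s: 6 × 6 = 36 m/s
11–14 s: 7 × 3 = 21 m/s
14–18 s: 10 × 4 = 40 m/s
Δv = 64 m/s, so v(18) = -9 + (64) = 55 m/s.

55 m/s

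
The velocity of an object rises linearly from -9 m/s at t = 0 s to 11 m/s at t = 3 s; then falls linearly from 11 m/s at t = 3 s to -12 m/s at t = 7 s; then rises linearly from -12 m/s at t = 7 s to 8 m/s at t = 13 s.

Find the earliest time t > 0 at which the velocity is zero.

v changes sign on 0–3 s (from -9 to 11); the graph is linear there, so v = 0 at t = 0 + (9)·(3 − 0)/(11 − -9) = 1.35 s.

t = 1.35 s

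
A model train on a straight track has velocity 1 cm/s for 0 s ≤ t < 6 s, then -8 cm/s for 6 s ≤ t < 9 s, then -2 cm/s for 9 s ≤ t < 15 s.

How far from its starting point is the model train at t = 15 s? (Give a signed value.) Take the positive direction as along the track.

Displacement is the signed area under the v-t curve.
0–6 s: 1 × 6 = 6 cm
6–9 s: -8 × 3 = -24 cm
9–15 s: -2 × 6 = -12 cm
Net displacement = -30 cm

-30 cm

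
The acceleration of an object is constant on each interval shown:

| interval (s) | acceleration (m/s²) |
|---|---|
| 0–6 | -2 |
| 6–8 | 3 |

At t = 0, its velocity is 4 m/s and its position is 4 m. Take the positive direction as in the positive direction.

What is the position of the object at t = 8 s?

On each constant-a segment, Δv = aΔt and Δx = v₀Δt + ½aΔt²; chain segment to segment.
0–6 s: v starts 4 m/s; Δx = 4·6 + ½·-2·6² = -12 m; v ends -8 m/s.
6–8 s: v starts -8 m/s; Δx = -8·2 + ½·3·2² = -10 m; v ends -2 m/s.
x(8) = 4 + Σ Δx = -18 m.

-18 m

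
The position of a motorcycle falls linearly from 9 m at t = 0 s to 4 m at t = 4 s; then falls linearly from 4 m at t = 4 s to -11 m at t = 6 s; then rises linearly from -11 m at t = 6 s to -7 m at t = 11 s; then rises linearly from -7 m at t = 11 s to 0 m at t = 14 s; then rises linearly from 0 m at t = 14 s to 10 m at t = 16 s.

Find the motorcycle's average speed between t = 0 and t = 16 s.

2.5625 m/s

Average speed = (total path length)/(elapsed time); on a piecewise-linear x-t graph the path length is Σ|Δx|.
0–4 s: |Δx| = |4 − 9| = 5 m
4–6 s: |Δx| = |-11 − 4| = 15 m
6–11 s: |Δx| = |-7 − -11| = 4 m
11–14 s: |Δx| = |0 − -7| = 7 m
14–16 s: |Δx| = |10 − 0| = 10 m
Total path = 41 m; average speed = 41/16 = 2.5625 m/s.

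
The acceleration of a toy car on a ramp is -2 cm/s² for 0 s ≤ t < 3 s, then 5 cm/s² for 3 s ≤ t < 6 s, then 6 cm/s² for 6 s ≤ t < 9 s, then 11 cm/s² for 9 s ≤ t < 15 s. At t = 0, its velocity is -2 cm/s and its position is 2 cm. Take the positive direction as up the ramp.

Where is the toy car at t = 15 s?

On each constant-a segment, Δv = aΔt and Δx = v₀Δt + ½aΔt²; chain segment to segment.
0–3 s: v starts -2 cm/s; Δx = -2·3 + ½·-2·3² = -15 cm; v ends -8 cm/s.
3–6 s: v starts -8 cm/s; Δx = -8·3 + ½·5·3² = -1.5 cm; v ends 7 cm/s.
6–9 s: v starts 7 cm/s; Δx = 7·3 + ½·6·3² = 48 cm; v ends 25 cm/s.
9–15 s: v starts 25 cm/s; Δx = 25·6 + ½·11·6² = 348 cm; v ends 91 cm/s.
x(15) = 2 + Σ Δx = 381.5 cm.

381.5 cm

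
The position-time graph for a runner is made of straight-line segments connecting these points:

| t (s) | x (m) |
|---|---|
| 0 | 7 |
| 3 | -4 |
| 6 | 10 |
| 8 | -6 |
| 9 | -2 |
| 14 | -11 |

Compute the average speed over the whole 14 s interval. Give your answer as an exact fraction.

27/7 m/s

Average speed = (total path length)/(elapsed time); on a piecewise-linear x-t graph the path length is Σ|Δx|.
0–3 s: |Δx| = |-4 − 7| = 11 m
3–6 s: |Δx| = |10 − -4| = 14 m
6–8 s: |Δx| = |-6 − 10| = 16 m
8–9 s: |Δx| = |-2 − -6| = 4 m
9–14 s: |Δx| = |-11 − -2| = 9 m
Total path = 54 m; average speed = 54/14 = 27/7 m/s.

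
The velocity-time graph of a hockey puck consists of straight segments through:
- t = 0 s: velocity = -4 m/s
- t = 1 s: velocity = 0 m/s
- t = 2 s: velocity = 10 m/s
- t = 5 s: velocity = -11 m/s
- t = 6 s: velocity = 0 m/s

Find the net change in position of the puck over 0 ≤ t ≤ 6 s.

Net displacement equals the area under the velocity-time graph (areas below the axis count negative).
0–1 s: ½(-4 + 0)(1) = -2 m
1–2 s: ½(0 + 10)(1) = 5 m
2–5 s: ½(10 + -11)(3) = -1.5 m
5–6 s: ½(-11 + 0)(1) = -5.5 m
Net displacement = -4 m

-4 m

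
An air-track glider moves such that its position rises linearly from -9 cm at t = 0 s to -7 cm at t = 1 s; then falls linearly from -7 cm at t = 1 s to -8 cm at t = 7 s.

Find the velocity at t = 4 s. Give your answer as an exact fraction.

-1/6 cm/s

Velocity is the slope of the x-t graph on 1–7 s: (-8 − -7)/(7 − 1) = -1/6 cm/s.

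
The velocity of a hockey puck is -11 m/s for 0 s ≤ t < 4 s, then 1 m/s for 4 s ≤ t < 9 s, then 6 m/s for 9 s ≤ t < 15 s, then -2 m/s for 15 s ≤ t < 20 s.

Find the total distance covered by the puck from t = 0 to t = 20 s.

95 m

Distance (not displacement) is the total path length: add the absolute areas under v-t.
0–4 s: |-11| × 4 = 44 m
4–9 s: |1| × 5 = 5 m
9–15 s: |6| × 6 = 36 m
15–20 s: |-2| × 5 = 10 m
Total distance = 95 m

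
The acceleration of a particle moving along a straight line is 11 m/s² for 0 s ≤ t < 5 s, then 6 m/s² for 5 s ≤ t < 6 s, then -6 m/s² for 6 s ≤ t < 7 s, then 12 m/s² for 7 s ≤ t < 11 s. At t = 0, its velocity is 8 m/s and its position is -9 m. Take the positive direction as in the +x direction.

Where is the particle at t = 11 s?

648.5 m

On each constant-a segment, Δv = aΔt and Δx = v₀Δt + ½aΔt²; chain segment to segment.
0–5 s: v starts 8 m/s; Δx = 8·5 + ½·11·5² = 177.5 m; v ends 63 m/s.
5–6 s: v starts 63 m/s; Δx = 63·1 + ½·6·1² = 66 m; v ends 69 m/s.
6–7 s: v starts 69 m/s; Δx = 69·1 + ½·-6·1² = 66 m; v ends 63 m/s.
7–11 s: v starts 63 m/s; Δx = 63·4 + ½·12·4² = 348 m; v ends 111 m/s.
x(11) = -9 + Σ Δx = 648.5 m.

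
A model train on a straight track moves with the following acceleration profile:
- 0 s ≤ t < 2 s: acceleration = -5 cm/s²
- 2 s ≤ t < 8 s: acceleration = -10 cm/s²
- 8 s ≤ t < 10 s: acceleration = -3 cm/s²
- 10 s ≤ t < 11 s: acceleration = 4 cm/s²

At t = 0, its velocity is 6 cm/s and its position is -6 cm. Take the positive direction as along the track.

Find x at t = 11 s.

On each constant-a segment, Δv = aΔt and Δx = v₀Δt + ½aΔt²; chain segment to segment.
0–2 s: v starts 6 cm/s; Δx = 6·2 + ½·-5·2² = 2 cm; v ends -4 cm/s.
2–8 s: v starts -4 cm/s; Δx = -4·6 + ½·-10·6² = -204 cm; v ends -64 cm/s.
8–10 s: v starts -64 cm/s; Δx = -64·2 + ½·-3·2² = -134 cm; v ends -70 cm/s.
10–11 s: v starts -70 cm/s; Δx = -70·1 + ½·4·1² = -68 cm; v ends -66 cm/s.
x(11) = -6 + Σ Δx = -410 cm.

-410 cm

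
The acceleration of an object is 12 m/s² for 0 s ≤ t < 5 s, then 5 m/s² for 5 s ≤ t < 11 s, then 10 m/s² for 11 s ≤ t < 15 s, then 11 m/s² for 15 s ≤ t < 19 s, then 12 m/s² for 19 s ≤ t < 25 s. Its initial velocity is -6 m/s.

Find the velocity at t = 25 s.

240 m/s

Δv equals the area under the a-t graph; then v = v₀ + Δv.
0–5 s: 12 × 5 = 60 m/s
5–11 s: 5 × 6 = 30 m/s
11–15 s: 10 × 4 = 40 m/s
15–19 s: 11 × 4 = 44 m/s
19–25 s: 12 × 6 = 72 m/s
Δv = 246 m/s, so v(25) = -6 + (246) = 240 m/s.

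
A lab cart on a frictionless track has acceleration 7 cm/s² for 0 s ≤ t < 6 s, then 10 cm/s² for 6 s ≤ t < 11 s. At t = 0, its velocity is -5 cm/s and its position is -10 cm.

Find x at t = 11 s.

On each constant-a segment, Δv = aΔt and Δx = v₀Δt + ½aΔt²; chain segment to segment.
0–6 s: v starts -5 cm/s; Δx = -5·6 + ½·7·6² = 96 cm; v ends 37 cm/s.
6–11 s: v starts 37 cm/s; Δx = 37·5 + ½·10·5² = 310 cm; v ends 87 cm/s.
x(11) = -10 + Σ Δx = 396 cm.

396 cm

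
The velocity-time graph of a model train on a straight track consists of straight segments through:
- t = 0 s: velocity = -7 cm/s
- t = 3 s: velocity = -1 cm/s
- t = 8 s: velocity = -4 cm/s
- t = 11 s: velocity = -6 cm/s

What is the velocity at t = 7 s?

-3.4 cm/s

On 3–8 s the graph is linear from -1 to -4 cm/s: v(7) = -1 + (-4 − -1)·(7 − 3)/(8 − 3) = -3.4 cm/s.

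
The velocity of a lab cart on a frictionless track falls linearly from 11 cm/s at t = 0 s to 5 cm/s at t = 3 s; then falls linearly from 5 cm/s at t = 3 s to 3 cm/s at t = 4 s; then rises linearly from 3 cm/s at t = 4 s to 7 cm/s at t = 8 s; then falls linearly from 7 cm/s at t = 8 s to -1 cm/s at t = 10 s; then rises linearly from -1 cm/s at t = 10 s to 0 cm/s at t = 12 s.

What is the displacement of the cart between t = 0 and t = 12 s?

Displacement is the signed area under the v-t curve.
0–3 s: ½(11 + 5)(3) = 24 cm
3–4 s: ½(5 + 3)(1) = 4 cm
4–8 s: ½(3 + 7)(4) = 20 cm
8–10 s: ½(7 + -1)(2) = 6 cm
10–12 s: ½(-1 + 0)(2) = -1 cm
Net displacement = 53 cm

53 cm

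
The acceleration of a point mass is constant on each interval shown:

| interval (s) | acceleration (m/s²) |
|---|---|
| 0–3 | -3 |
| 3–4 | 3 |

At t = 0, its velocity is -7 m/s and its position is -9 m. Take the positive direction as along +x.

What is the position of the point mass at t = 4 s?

-58 m

On each constant-a segment, Δv = aΔt and Δx = v₀Δt + ½aΔt²; chain segment to segment.
0–3 s: v starts -7 m/s; Δx = -7·3 + ½·-3·3² = -34.5 m; v ends -16 m/s.
3–4 s: v starts -16 m/s; Δx = -16·1 + ½·3·1² = -14.5 m; v ends -13 m/s.
x(4) = -9 + Σ Δx = -58 m.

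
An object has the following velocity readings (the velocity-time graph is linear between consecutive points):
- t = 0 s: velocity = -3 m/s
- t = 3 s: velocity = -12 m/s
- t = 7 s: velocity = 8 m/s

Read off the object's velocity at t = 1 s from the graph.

-6 m/s

On 0–3 s the graph is linear from -3 to -12 m/s: v(1) = -3 + (-12 − -3)·(1 − 0)/(3 − 0) = -6 m/s.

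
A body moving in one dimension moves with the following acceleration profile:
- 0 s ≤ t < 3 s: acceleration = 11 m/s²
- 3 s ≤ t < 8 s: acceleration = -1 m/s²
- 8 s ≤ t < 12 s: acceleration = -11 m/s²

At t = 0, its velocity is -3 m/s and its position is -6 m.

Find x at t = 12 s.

On each constant-a segment, Δv = aΔt and Δx = v₀Δt + ½aΔt²; chain segment to segment.
0–3 s: v starts -3 m/s; Δx = -3·3 + ½·11·3² = 40.5 m; v ends 30 m/s.
3–8 s: v starts 30 m/s; Δx = 30·5 + ½·-1·5² = 137.5 m; v ends 25 m/s.
8–12 s: v starts 25 m/s; Δx = 25·4 + ½·-11·4² = 12 m; v ends -19 m/s.
x(12) = -6 + Σ Δx = 184 m.

184 m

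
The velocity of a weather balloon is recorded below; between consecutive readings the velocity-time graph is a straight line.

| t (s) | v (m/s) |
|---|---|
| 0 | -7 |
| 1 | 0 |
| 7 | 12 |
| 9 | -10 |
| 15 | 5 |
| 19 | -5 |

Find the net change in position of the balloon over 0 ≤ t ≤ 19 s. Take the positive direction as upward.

Net displacement equals the area under the velocity-time graph (areas below the axis count negative).
0–1 s: ½(-7 + 0)(1) = -3.5 m
1–7 s: ½(0 + 12)(6) = 36 m
7–9 s: ½(12 + -10)(2) = 2 m
9–15 s: ½(-10 + 5)(6) = -15 m
15–19 s: ½(5 + -5)(4) = 0 m
Net displacement = 19.5 m

19.5 m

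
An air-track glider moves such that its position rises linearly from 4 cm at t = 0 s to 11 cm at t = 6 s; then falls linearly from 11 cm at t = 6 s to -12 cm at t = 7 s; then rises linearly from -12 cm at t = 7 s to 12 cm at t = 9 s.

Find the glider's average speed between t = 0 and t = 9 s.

Average speed = (total path length)/(elapsed time); on a piecewise-linear x-t graph the path length is Σ|Δx|.
0–6 s: |Δx| = |11 − 4| = 7 cm
6–7 s: |Δx| = |-12 − 11| = 23 cm
7–9 s: |Δx| = |12 − -12| = 24 cm
Total path = 54 cm; average speed = 54/9 = 6 cm/s.

6 cm/s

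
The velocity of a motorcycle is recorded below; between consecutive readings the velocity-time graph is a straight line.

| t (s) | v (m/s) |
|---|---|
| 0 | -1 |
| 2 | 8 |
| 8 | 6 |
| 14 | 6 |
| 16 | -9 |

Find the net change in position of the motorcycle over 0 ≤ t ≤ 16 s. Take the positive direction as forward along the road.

82 m

Displacement is the signed area under the v-t curve.
0–2 s: ½(-1 + 8)(2) = 7 m
2–8 s: ½(8 + 6)(6) = 42 m
8–14 s: 6 × 6 = 36 m
14–16 s: ½(6 + -9)(2) = -3 m
Net displacement = 82 m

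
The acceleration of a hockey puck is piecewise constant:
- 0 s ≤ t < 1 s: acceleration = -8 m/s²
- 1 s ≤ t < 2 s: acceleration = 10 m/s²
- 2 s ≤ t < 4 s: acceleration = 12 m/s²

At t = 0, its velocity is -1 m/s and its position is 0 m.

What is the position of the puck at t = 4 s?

On each constant-a segment, Δv = aΔt and Δx = v₀Δt + ½aΔt²; chain segment to segment.
0–1 s: v starts -1 m/s; Δx = -1·1 + ½·-8·1² = -5 m; v ends -9 m/s.
1–2 s: v starts -9 m/s; Δx = -9·1 + ½·10·1² = -4 m; v ends 1 m/s.
2–4 s: v starts 1 m/s; Δx = 1·2 + ½·12·2² = 26 m; v ends 25 m/s.
x(4) = 0 + Σ Δx = 17 m.

17 m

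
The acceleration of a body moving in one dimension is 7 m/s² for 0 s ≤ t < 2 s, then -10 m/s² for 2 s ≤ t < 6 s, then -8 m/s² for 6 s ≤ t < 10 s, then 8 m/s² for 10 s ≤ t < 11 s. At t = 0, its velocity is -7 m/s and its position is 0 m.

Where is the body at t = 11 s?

-309 m

On each constant-a segment, Δv = aΔt and Δx = v₀Δt + ½aΔt²; chain segment to segment.
0–2 s: v starts -7 m/s; Δx = -7·2 + ½·7·2² = 0 m; v ends 7 m/s.
2–6 s: v starts 7 m/s; Δx = 7·4 + ½·-10·4² = -52 m; v ends -33 m/s.
6–10 s: v starts -33 m/s; Δx = -33·4 + ½·-8·4² = -196 m; v ends -65 m/s.
10–11 s: v starts -65 m/s; Δx = -65·1 + ½·8·1² = -61 m; v ends -57 m/s.
x(11) = 0 + Σ Δx = -309 m.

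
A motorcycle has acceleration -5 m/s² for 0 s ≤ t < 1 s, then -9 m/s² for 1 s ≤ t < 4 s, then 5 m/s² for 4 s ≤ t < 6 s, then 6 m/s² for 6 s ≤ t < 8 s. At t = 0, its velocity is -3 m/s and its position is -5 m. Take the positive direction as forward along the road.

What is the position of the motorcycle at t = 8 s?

-173 m

On each constant-a segment, Δv = aΔt and Δx = v₀Δt + ½aΔt²; chain segment to segment.
0–1 s: v starts -3 m/s; Δx = -3·1 + ½·-5·1² = -5.5 m; v ends -8 m/s.
1–4 s: v starts -8 m/s; Δx = -8·3 + ½·-9·3² = -64.5 m; v ends -35 m/s.
4–6 s: v starts -35 m/s; Δx = -35·2 + ½·5·2² = -60 m; v ends -25 m/s.
6–8 s: v starts -25 m/s; Δx = -25·2 + ½·6·2² = -38 m; v ends -13 m/s.
x(8) = -5 + Σ Δx = -173 m.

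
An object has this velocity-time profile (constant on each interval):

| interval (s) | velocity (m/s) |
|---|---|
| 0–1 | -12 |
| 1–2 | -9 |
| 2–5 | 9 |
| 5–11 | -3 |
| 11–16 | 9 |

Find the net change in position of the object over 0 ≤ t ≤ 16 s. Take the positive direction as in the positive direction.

Displacement is the signed area under the v-t curve.
0–1 s: -12 × 1 = -12 m
1–2 s: -9 × 1 = -9 m
2–5 s: 9 × 3 = 27 m
5–11 s: -3 × 6 = -18 m
11–16 s: 9 × 5 = 45 m
Net displacement = 33 m

33 m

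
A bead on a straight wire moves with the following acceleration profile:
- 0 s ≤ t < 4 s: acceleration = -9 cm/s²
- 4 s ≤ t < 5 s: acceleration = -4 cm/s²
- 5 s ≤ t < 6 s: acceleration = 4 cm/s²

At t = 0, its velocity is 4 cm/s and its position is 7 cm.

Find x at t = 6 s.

On each constant-a segment, Δv = aΔt and Δx = v₀Δt + ½aΔt²; chain segment to segment.
0–4 s: v starts 4 cm/s; Δx = 4·4 + ½·-9·4² = -56 cm; v ends -32 cm/s.
4–5 s: v starts -32 cm/s; Δx = -32·1 + ½·-4·1² = -34 cm; v ends -36 cm/s.
5–6 s: v starts -36 cm/s; Δx = -36·1 + ½·4·1² = -34 cm; v ends -32 cm/s.
x(6) = 7 + Σ Δx = -117 cm.

-117 cm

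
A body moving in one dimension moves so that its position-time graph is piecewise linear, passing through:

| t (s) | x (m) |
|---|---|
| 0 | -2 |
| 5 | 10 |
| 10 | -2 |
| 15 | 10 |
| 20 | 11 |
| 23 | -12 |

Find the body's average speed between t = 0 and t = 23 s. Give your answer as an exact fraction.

Average speed = (total path length)/(elapsed time); on a piecewise-linear x-t graph the path length is Σ|Δx|.
0–5 s: |Δx| = |10 − -2| = 12 m
5–10 s: |Δx| = |-2 − 10| = 12 m
10–15 s: |Δx| = |10 − -2| = 12 m
15–20 s: |Δx| = |11 − 10| = 1 m
20–23 s: |Δx| = |-12 − 11| = 23 m
Total path = 60 m; average speed = 60/23 = 60/23 m/s.

60/23 m/s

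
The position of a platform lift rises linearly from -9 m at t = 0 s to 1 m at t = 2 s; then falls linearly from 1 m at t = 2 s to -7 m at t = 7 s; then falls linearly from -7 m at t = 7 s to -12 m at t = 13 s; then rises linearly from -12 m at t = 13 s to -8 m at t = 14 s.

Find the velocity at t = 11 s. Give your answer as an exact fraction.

-5/6 m/s

Velocity is the slope of the x-t graph on 7–13 s: (-12 − -7)/(13 − 7) = -5/6 m/s.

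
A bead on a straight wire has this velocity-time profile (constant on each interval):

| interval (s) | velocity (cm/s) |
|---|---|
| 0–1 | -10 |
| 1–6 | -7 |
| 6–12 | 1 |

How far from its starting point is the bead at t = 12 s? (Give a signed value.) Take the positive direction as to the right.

-39 cm

Net displacement equals the area under the velocity-time graph (areas below the axis count negative).
0–1 s: -10 × 1 = -10 cm
1–6 s: -7 × 5 = -35 cm
6–12 s: 1 × 6 = 6 cm
Net displacement = -39 cm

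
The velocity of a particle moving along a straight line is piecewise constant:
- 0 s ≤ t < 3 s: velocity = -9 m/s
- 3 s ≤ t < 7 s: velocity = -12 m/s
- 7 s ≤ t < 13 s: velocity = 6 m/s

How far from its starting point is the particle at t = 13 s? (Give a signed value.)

Displacement is the signed area under the v-t curve.
0–3 s: -9 × 3 = -27 m
3–7 s: -12 × 4 = -48 m
7–13 s: 6 × 6 = 36 m
Net displacement = -39 m

-39 m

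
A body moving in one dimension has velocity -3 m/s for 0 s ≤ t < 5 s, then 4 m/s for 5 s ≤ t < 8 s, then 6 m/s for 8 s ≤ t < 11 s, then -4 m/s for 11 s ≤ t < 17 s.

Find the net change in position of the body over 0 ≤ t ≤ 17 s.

Displacement is the signed area under the v-t curve.
0–5 s: -3 × 5 = -15 m
5–8 s: 4 × 3 = 12 m
8–11 s: 6 × 3 = 18 m
11–17 s: -4 × 6 = -24 m
Net displacement = -9 m

-9 m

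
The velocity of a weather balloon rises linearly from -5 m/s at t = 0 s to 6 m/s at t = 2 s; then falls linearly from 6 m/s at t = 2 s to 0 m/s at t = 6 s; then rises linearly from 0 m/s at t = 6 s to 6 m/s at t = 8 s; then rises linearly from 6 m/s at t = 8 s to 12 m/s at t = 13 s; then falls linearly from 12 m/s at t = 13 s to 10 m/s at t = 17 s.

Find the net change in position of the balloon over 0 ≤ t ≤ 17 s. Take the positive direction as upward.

108 m

Net displacement equals the area under the velocity-time graph (areas below the axis count negative).
0–2 s: ½(-5 + 6)(2) = 1 m
2–6 s: ½(6 + 0)(4) = 12 m
6–8 s: ½(0 + 6)(2) = 6 m
8–13 s: ½(6 + 12)(5) = 45 m
13–17 s: ½(12 + 10)(4) = 44 m
Net displacement = 108 m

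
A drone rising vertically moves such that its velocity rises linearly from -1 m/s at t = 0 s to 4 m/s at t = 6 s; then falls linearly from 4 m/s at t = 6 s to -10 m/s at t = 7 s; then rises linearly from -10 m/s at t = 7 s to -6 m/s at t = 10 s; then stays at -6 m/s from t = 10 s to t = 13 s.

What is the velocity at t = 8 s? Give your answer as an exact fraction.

On 7–10 s the graph is linear from -10 to -6 m/s: v(8) = -10 + (-6 − -10)·(8 − 7)/(10 − 7) = -26/3 m/s.

-26/3 m/s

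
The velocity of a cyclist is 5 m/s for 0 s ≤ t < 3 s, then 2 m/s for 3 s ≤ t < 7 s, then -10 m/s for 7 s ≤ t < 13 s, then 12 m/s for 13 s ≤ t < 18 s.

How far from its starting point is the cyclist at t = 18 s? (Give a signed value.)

23 m

Displacement is the signed area under the v-t curve.
0–3 s: 5 × 3 = 15 m
3–7 s: 2 × 4 = 8 m
7–13 s: -10 × 6 = -60 m
13–18 s: 12 × 5 = 60 m
Net displacement = 23 m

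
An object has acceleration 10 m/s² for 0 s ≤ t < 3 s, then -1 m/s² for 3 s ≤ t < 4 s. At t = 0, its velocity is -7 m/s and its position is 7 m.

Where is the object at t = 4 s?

53.5 m

On each constant-a segment, Δv = aΔt and Δx = v₀Δt + ½aΔt²; chain segment to segment.
0–3 s: v starts -7 m/s; Δx = -7·3 + ½·10·3² = 24 m; v ends 23 m/s.
3–4 s: v starts 23 m/s; Δx = 23·1 + ½·-1·1² = 22.5 m; v ends 22 m/s.
x(4) = 7 + Σ Δx = 53.5 m.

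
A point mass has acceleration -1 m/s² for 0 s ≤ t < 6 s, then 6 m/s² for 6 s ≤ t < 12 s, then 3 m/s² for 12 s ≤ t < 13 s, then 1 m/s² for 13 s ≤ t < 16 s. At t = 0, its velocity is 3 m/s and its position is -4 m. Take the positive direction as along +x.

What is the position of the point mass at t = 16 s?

233 m

On each constant-a segment, Δv = aΔt and Δx = v₀Δt + ½aΔt²; chain segment to segment.
0–6 s: v starts 3 m/s; Δx = 3·6 + ½·-1·6² = 0 m; v ends -3 m/s.
6–12 s: v starts -3 m/s; Δx = -3·6 + ½·6·6² = 90 m; v ends 33 m/s.
12–13 s: v starts 33 m/s; Δx = 33·1 + ½·3·1² = 34.5 m; v ends 36 m/s.
13–16 s: v starts 36 m/s; Δx = 36·3 + ½·1·3² = 112.5 m; v ends 39 m/s.
x(16) = -4 + Σ Δx = 233 m.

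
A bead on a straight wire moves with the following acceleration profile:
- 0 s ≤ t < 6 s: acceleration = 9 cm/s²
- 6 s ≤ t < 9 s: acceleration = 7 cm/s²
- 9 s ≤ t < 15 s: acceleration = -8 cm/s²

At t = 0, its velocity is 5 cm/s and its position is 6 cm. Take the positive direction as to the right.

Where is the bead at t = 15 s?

On each constant-a segment, Δv = aΔt and Δx = v₀Δt + ½aΔt²; chain segment to segment.
0–6 s: v starts 5 cm/s; Δx = 5·6 + ½·9·6² = 192 cm; v ends 59 cm/s.
6–9 s: v starts 59 cm/s; Δx = 59·3 + ½·7·3² = 208.5 cm; v ends 80 cm/s.
9–15 s: v starts 80 cm/s; Δx = 80·6 + ½·-8·6² = 336 cm; v ends 32 cm/s.
x(15) = 6 + Σ Δx = 742.5 cm.

742.5 cm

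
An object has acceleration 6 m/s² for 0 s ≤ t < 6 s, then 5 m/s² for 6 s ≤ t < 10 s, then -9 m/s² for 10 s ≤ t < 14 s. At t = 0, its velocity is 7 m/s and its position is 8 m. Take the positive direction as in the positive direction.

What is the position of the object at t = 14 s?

On each constant-a segment, Δv = aΔt and Δx = v₀Δt + ½aΔt²; chain segment to segment.
0–6 s: v starts 7 m/s; Δx = 7·6 + ½·6·6² = 150 m; v ends 43 m/s.
6–10 s: v starts 43 m/s; Δx = 43·4 + ½·5·4² = 212 m; v ends 63 m/s.
10–14 s: v starts 63 m/s; Δx = 63·4 + ½·-9·4² = 180 m; v ends 27 m/s.
x(14) = 8 + Σ Δx = 550 m.

550 m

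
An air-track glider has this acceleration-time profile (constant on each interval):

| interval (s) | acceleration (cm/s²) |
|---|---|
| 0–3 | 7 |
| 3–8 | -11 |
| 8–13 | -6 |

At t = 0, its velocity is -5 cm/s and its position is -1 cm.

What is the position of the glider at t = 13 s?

-312 cm

On each constant-a segment, Δv = aΔt and Δx = v₀Δt + ½aΔt²; chain segment to segment.
0–3 s: v starts -5 cm/s; Δx = -5·3 + ½·7·3² = 16.5 cm; v ends 16 cm/s.
3–8 s: v starts 16 cm/s; Δx = 16·5 + ½·-11·5² = -57.5 cm; v ends -39 cm/s.
8–13 s: v starts -39 cm/s; Δx = -39·5 + ½·-6·5² = -270 cm; v ends -69 cm/s.
x(13) = -1 + Σ Δx = -312 cm.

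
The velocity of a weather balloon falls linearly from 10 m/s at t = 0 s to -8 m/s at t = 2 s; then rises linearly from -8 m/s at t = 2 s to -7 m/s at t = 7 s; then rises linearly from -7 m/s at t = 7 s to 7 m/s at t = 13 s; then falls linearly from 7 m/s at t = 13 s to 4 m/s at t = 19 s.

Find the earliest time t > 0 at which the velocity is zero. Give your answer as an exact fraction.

t = 10/9 s

v changes sign on 0–2 s (from 10 to -8); the graph is linear there, so v = 0 at t = 0 + (-10)·(2 − 0)/(-8 − 10) = 10/9 s.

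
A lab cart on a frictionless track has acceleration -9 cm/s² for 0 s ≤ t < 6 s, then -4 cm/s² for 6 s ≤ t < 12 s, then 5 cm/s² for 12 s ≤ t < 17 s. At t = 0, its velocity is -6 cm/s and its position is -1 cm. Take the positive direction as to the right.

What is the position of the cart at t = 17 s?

-988.5 cm

On each constant-a segment, Δv = aΔt and Δx = v₀Δt + ½aΔt²; chain segment to segment.
0–6 s: v starts -6 cm/s; Δx = -6·6 + ½·-9·6² = -198 cm; v ends -60 cm/s.
6–12 s: v starts -60 cm/s; Δx = -60·6 + ½·-4·6² = -432 cm; v ends -84 cm/s.
12–17 s: v starts -84 cm/s; Δx = -84·5 + ½·5·5² = -357.5 cm; v ends -59 cm/s.
x(17) = -1 + Σ Δx = -988.5 cm.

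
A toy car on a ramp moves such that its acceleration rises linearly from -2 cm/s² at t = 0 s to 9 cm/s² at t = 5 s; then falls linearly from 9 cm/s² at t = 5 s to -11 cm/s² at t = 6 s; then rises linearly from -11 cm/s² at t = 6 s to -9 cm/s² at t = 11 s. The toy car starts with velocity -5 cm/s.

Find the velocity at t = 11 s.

Δv equals the area under the a-t graph; then v = v₀ + Δv.
0–5 s: ½(-2 + 9)(5) = 17.5 cm/s
5–6 s: ½(9 + -11)(1) = -1 cm/s
6–11 s: ½(-11 + -9)(5) = -50 cm/s
Δv = -33.5 cm/s, so v(11) = -5 + (-33.5) = -38.5 cm/s.

-38.5 cm/s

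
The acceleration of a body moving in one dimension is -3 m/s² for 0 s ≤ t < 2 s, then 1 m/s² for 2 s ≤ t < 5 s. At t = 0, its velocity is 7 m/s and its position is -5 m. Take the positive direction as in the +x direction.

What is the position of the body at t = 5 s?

On each constant-a segment, Δv = aΔt and Δx = v₀Δt + ½aΔt²; chain segment to segment.
0–2 s: v starts 7 m/s; Δx = 7·2 + ½·-3·2² = 8 m; v ends 1 m/s.
2–5 s: v starts 1 m/s; Δx = 1·3 + ½·1·3² = 7.5 m; v ends 4 m/s.
x(5) = -5 + Σ Δx = 10.5 m.

10.5 m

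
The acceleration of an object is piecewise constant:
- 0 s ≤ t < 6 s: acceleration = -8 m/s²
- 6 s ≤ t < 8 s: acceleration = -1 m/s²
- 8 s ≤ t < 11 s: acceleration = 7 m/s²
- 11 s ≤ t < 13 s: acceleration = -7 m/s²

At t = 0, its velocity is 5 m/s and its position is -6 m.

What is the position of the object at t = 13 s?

On each constant-a segment, Δv = aΔt and Δx = v₀Δt + ½aΔt²; chain segment to segment.
0–6 s: v starts 5 m/s; Δx = 5·6 + ½·-8·6² = -114 m; v ends -43 m/s.
6–8 s: v starts -43 m/s; Δx = -43·2 + ½·-1·2² = -88 m; v ends -45 m/s.
8–11 s: v starts -45 m/s; Δx = -45·3 + ½·7·3² = -103.5 m; v ends -24 m/s.
11–13 s: v starts -24 m/s; Δx = -24·2 + ½·-7·2² = -62 m; v ends -38 m/s.
x(13) = -6 + Σ Δx = -373.5 m.

-373.5 m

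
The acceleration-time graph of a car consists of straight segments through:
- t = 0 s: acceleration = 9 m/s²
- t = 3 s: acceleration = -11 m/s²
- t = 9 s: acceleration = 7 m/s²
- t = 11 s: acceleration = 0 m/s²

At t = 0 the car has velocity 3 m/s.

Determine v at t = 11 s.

-5 m/s

Δv equals the area under the a-t graph; then v = v₀ + Δv.
0–3 s: ½(9 + -11)(3) = -3 m/s
3–9 s: ½(-11 + 7)(6) = -12 m/s
9–11 s: ½(7 + 0)(2) = 7 m/s
Δv = -8 m/s, so v(11) = 3 + (-8) = -5 m/s.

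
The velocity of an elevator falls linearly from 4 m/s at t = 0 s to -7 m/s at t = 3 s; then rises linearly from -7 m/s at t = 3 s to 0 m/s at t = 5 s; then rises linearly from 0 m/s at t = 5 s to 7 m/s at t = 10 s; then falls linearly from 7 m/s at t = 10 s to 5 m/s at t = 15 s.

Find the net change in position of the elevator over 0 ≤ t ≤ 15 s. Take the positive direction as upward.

36 m

Net displacement equals the area under the velocity-time graph (areas below the axis count negative).
0–3 s: ½(4 + -7)(3) = -4.5 m
3–5 s: ½(-7 + 0)(2) = -7 m
5–10 s: ½(0 + 7)(5) = 17.5 m
10–15 s: ½(7 + 5)(5) = 30 m
Net displacement = 36 m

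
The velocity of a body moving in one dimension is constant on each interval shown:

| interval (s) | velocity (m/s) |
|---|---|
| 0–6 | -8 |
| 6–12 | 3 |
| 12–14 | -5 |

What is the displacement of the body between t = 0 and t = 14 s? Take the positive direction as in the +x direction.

-40 m

Net displacement equals the area under the velocity-time graph (areas below the axis count negative).
0–6 s: -8 × 6 = -48 m
6–12 s: 3 × 6 = 18 m
12–14 s: -5 × 2 = -10 m
Net displacement = -40 m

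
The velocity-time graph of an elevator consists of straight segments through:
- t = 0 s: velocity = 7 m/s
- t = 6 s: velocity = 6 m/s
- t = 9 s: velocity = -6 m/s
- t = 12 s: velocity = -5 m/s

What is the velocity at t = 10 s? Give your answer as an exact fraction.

-17/3 m/s

On 9–12 s the graph is linear from -6 to -5 m/s: v(10) = -6 + (-5 − -6)·(10 − 9)/(12 − 9) = -17/3 m/s.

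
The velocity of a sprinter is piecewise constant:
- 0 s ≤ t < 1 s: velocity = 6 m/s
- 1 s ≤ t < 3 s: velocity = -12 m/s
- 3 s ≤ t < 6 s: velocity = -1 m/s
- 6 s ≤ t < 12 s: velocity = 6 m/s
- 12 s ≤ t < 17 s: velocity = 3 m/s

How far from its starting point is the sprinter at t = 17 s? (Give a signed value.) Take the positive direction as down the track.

30 m

Displacement is the signed area under the v-t curve.
0–1 s: 6 × 1 = 6 m
1–3 s: -12 × 2 = -24 m
3–6 s: -1 × 3 = -3 m
6–12 s: 6 × 6 = 36 m
12–17 s: 3 × 5 = 15 m
Net displacement = 30 m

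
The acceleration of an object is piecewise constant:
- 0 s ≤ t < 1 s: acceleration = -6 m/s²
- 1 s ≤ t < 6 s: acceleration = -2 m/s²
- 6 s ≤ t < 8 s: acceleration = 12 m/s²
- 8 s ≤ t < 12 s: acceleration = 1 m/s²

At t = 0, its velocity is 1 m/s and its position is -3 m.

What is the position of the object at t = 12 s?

On each constant-a segment, Δv = aΔt and Δx = v₀Δt + ½aΔt²; chain segment to segment.
0–1 s: v starts 1 m/s; Δx = 1·1 + ½·-6·1² = -2 m; v ends -5 m/s.
1–6 s: v starts -5 m/s; Δx = -5·5 + ½·-2·5² = -50 m; v ends -15 m/s.
6–8 s: v starts -15 m/s; Δx = -15·2 + ½·12·2² = -6 m; v ends 9 m/s.
8–12 s: v starts 9 m/s; Δx = 9·4 + ½·1·4² = 44 m; v ends 13 m/s.
x(12) = -3 + Σ Δx = -17 m.

-17 m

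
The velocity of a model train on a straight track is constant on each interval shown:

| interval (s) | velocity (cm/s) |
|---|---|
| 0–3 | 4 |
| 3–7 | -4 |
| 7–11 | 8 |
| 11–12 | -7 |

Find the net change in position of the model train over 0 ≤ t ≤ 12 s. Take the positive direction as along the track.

21 cm

Net displacement equals the area under the velocity-time graph (areas below the axis count negative).
0–3 s: 4 × 3 = 12 cm
3–7 s: -4 × 4 = -16 cm
7–11 s: 8 × 4 = 32 cm
11–12 s: -7 × 1 = -7 cm
Net displacement = 21 cm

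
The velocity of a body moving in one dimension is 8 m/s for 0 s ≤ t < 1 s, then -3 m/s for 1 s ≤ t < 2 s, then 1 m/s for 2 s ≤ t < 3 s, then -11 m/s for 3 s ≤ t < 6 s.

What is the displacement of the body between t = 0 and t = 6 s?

Displacement is the signed area under the v-t curve.
0–1 s: 8 × 1 = 8 m
1–2 s: -3 × 1 = -3 m
2–3 s: 1 × 1 = 1 m
3–6 s: -11 × 3 = -33 m
Net displacement = -27 m

-27 m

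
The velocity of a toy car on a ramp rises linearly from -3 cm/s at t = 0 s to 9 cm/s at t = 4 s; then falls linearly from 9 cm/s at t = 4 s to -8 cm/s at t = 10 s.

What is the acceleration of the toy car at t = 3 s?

Acceleration is the slope of the v-t graph on 0–4 s: (9 − -3)/(4 − 0) = 3 cm/s².

3 cm/s²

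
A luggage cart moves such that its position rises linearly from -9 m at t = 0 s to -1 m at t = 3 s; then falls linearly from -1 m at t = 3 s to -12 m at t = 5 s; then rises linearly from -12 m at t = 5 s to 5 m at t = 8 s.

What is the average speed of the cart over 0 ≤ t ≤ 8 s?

4.5 m/s

Average speed = (total path length)/(elapsed time); on a piecewise-linear x-t graph the path length is Σ|Δx|.
0–3 s: |Δx| = |-1 − -9| = 8 m
3–5 s: |Δx| = |-12 − -1| = 11 m
5–8 s: |Δx| = |5 − -12| = 17 m
Total path = 36 m; average speed = 36/8 = 4.5 m/s.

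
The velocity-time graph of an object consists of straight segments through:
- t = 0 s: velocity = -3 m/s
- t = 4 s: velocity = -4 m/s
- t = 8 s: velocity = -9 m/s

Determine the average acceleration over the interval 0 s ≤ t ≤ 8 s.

-0.75 m/s²

Average acceleration = Δv/Δt = (-9 − -3)/(8 − 0) = -0.75 m/s².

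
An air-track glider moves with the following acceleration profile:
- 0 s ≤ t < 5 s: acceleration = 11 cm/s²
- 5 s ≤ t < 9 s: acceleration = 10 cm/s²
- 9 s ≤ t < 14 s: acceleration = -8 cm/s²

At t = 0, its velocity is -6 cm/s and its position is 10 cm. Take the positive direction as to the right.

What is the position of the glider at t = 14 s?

738.5 cm

On each constant-a segment, Δv = aΔt and Δx = v₀Δt + ½aΔt²; chain segment to segment.
0–5 s: v starts -6 cm/s; Δx = -6·5 + ½·11·5² = 107.5 cm; v ends 49 cm/s.
5–9 s: v starts 49 cm/s; Δx = 49·4 + ½·10·4² = 276 cm; v ends 89 cm/s.
9–14 s: v starts 89 cm/s; Δx = 89·5 + ½·-8·5² = 345 cm; v ends 49 cm/s.
x(14) = 10 + Σ Δx = 738.5 cm.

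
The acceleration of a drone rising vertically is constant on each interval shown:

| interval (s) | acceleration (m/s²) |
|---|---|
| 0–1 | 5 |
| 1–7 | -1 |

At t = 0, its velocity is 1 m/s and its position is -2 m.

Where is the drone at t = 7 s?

19.5 m

On each constant-a segment, Δv = aΔt and Δx = v₀Δt + ½aΔt²; chain segment to segment.
0–1 s: v starts 1 m/s; Δx = 1·1 + ½·5·1² = 3.5 m; v ends 6 m/s.
1–7 s: v starts 6 m/s; Δx = 6·6 + ½·-1·6² = 18 m; v ends 0 m/s.
x(7) = -2 + Σ Δx = 19.5 m.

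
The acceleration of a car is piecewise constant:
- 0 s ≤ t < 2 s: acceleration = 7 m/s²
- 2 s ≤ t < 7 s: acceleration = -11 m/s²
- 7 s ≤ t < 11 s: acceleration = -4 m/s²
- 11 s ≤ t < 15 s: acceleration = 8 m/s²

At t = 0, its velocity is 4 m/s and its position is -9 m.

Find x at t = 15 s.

On each constant-a segment, Δv = aΔt and Δx = v₀Δt + ½aΔt²; chain segment to segment.
0–2 s: v starts 4 m/s; Δx = 4·2 + ½·7·2² = 22 m; v ends 18 m/s.
2–7 s: v starts 18 m/s; Δx = 18·5 + ½·-11·5² = -47.5 m; v ends -37 m/s.
7–11 s: v starts -37 m/s; Δx = -37·4 + ½·-4·4² = -180 m; v ends -53 m/s.
11–15 s: v starts -53 m/s; Δx = -53·4 + ½·8·4² = -148 m; v ends -21 m/s.
x(15) = -9 + Σ Δx = -362.5 m.

-362.5 m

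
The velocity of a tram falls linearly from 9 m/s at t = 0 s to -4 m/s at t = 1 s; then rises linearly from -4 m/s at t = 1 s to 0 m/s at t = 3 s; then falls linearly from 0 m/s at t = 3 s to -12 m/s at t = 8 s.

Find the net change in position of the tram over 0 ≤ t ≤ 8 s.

-31.5 m

Net displacement equals the area under the velocity-time graph (areas below the axis count negative).
0–1 s: ½(9 + -4)(1) = 2.5 m
1–3 s: ½(-4 + 0)(2) = -4 m
3–8 s: ½(0 + -12)(5) = -30 m
Net displacement = -31.5 m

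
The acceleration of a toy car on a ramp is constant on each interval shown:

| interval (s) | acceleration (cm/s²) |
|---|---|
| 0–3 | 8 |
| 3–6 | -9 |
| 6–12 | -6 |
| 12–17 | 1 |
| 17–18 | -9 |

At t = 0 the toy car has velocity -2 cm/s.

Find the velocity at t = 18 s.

-45 cm/s

Δv equals the area under the a-t graph; then v = v₀ + Δv.
0–3 s: 8 × 3 = 24 cm/s
3–6 s: -9 × 3 = -27 cm/s
6–12 s: -6 × 6 = -36 cm/s
12–17 s: 1 × 5 = 5 cm/s
17–18 s: -9 × 1 = -9 cm/s
Δv = -43 cm/s, so v(18) = -2 + (-43) = -45 cm/s.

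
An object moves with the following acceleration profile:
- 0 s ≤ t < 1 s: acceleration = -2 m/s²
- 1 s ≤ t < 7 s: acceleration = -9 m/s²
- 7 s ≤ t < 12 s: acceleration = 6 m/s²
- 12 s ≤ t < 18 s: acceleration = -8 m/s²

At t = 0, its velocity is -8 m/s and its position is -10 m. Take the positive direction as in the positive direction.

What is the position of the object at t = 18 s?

-834 m

On each constant-a segment, Δv = aΔt and Δx = v₀Δt + ½aΔt²; chain segment to segment.
0–1 s: v starts -8 m/s; Δx = -8·1 + ½·-2·1² = -9 m; v ends -10 m/s.
1–7 s: v starts -10 m/s; Δx = -10·6 + ½·-9·6² = -222 m; v ends -64 m/s.
7–12 s: v starts -64 m/s; Δx = -64·5 + ½·6·5² = -245 m; v ends -34 m/s.
12–18 s: v starts -34 m/s; Δx = -34·6 + ½·-8·6² = -348 m; v ends -82 m/s.
x(18) = -10 + Σ Δx = -834 m.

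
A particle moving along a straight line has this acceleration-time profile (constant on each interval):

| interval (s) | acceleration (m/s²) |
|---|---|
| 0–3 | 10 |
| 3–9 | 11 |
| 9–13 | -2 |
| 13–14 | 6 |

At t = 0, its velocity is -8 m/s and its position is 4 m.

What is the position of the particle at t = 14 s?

On each constant-a segment, Δv = aΔt and Δx = v₀Δt + ½aΔt²; chain segment to segment.
0–3 s: v starts -8 m/s; Δx = -8·3 + ½·10·3² = 21 m; v ends 22 m/s.
3–9 s: v starts 22 m/s; Δx = 22·6 + ½·11·6² = 330 m; v ends 88 m/s.
9–13 s: v starts 88 m/s; Δx = 88·4 + ½·-2·4² = 336 m; v ends 80 m/s.
13–14 s: v starts 80 m/s; Δx = 80·1 + ½·6·1² = 83 m; v ends 86 m/s.
x(14) = 4 + Σ Δx = 774 m.

774 m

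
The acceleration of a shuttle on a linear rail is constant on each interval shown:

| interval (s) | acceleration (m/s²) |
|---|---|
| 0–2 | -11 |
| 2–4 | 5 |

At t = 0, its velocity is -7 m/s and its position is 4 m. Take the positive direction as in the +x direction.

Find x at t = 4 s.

On each constant-a segment, Δv = aΔt and Δx = v₀Δt + ½aΔt²; chain segment to segment.
0–2 s: v starts -7 m/s; Δx = -7·2 + ½·-11·2² = -36 m; v ends -29 m/s.
2–4 s: v starts -29 m/s; Δx = -29·2 + ½·5·2² = -48 m; v ends -19 m/s.
x(4) = 4 + Σ Δx = -80 m.

-80 m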